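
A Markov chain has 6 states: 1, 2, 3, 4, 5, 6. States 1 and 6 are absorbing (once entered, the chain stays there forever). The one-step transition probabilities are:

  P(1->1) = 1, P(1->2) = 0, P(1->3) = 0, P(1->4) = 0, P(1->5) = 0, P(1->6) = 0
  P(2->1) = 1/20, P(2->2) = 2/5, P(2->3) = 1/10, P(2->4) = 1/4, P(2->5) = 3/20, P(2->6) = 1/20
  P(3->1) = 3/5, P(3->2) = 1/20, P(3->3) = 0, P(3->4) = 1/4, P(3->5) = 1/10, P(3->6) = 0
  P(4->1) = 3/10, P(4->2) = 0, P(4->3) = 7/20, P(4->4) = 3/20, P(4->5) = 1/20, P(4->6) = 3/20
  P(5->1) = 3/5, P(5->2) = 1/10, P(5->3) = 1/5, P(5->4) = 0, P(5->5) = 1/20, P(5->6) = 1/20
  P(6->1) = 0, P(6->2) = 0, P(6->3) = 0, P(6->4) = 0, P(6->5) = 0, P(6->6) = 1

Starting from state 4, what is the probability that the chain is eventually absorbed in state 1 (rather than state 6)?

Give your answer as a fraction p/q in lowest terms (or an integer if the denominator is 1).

Let a_i = P(absorbed in 1 | start in state i).
Boundary conditions: a_1 = 1, a_6 = 0.
For each transient state i, a_i = sum_j P(i->j) * a_j:
  a_2 = 1/20*a_1 + 2/5*a_2 + 1/10*a_3 + 1/4*a_4 + 3/20*a_5 + 1/20*a_6
  a_3 = 3/5*a_1 + 1/20*a_2 + 0*a_3 + 1/4*a_4 + 1/10*a_5 + 0*a_6
  a_4 = 3/10*a_1 + 0*a_2 + 7/20*a_3 + 3/20*a_4 + 1/20*a_5 + 3/20*a_6
  a_5 = 3/5*a_1 + 1/10*a_2 + 1/5*a_3 + 0*a_4 + 1/20*a_5 + 1/20*a_6

Substituting a_1 = 1 and a_6 = 0, rearrange to (I - Q) a = r where r[i] = P(i -> 1):
  [3/5, -1/10, -1/4, -3/20] . (a_2, a_3, a_4, a_5) = 1/20
  [-1/20, 1, -1/4, -1/10] . (a_2, a_3, a_4, a_5) = 3/5
  [0, -7/20, 17/20, -1/20] . (a_2, a_3, a_4, a_5) = 3/10
  [-1/10, -1/5, 0, 19/20] . (a_2, a_3, a_4, a_5) = 3/5

Solving yields:
  a_2 = 50675/63807
  a_3 = 59207/63807
  a_4 = 50317/63807
  a_5 = 19366/21269

Starting state is 4, so the absorption probability is a_4 = 50317/63807.

Answer: 50317/63807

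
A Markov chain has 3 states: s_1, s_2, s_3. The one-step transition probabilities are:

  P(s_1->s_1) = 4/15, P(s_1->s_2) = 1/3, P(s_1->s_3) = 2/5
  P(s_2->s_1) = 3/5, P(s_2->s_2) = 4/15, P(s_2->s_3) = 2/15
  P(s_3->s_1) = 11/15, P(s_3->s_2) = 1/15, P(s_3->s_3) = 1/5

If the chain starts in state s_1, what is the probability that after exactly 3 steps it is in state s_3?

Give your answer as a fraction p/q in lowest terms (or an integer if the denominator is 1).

Answer: 202/675

Derivation:
Computing P^3 by repeated multiplication:
P^1 =
  s_1: [4/15, 1/3, 2/5]
  s_2: [3/5, 4/15, 2/15]
  s_3: [11/15, 1/15, 1/5]
P^2 =
  s_1: [127/225, 46/225, 52/225]
  s_2: [94/225, 7/25, 68/225]
  s_3: [86/225, 62/225, 77/225]
P^3 =
  s_1: [166/375, 871/3375, 202/675]
  s_2: [1691/3375, 158/675, 298/1125]
  s_3: [583/1125, 151/675, 871/3375]

(P^3)[s_1 -> s_3] = 202/675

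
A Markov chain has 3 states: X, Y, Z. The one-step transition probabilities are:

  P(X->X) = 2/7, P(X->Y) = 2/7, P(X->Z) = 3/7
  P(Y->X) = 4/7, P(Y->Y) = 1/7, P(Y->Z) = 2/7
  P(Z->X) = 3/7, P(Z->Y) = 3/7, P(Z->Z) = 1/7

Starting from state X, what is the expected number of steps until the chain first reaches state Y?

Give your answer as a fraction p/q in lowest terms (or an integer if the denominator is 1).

Let h_i = expected steps to first reach Y from state i.
Boundary: h_Y = 0.
First-step equations for the other states:
  h_X = 1 + 2/7*h_X + 2/7*h_Y + 3/7*h_Z
  h_Z = 1 + 3/7*h_X + 3/7*h_Y + 1/7*h_Z

Substituting h_Y = 0 and rearranging gives the linear system (I - Q) h = 1:
  [5/7, -3/7] . (h_X, h_Z) = 1
  [-3/7, 6/7] . (h_X, h_Z) = 1

Solving yields:
  h_X = 3
  h_Z = 8/3

Starting state is X, so the expected hitting time is h_X = 3.

Answer: 3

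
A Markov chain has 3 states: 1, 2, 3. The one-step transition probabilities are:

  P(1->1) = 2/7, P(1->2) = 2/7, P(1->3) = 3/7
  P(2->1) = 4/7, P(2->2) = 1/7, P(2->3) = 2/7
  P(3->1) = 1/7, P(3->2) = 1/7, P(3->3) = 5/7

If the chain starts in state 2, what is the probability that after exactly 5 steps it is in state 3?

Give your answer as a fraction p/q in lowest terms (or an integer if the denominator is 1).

Answer: 9432/16807

Derivation:
Computing P^5 by repeated multiplication:
P^1 =
  1: [2/7, 2/7, 3/7]
  2: [4/7, 1/7, 2/7]
  3: [1/7, 1/7, 5/7]
P^2 =
  1: [15/49, 9/49, 25/49]
  2: [2/7, 11/49, 24/49]
  3: [11/49, 8/49, 30/49]
P^3 =
  1: [13/49, 64/343, 188/343]
  2: [96/343, 9/49, 184/343]
  3: [12/49, 60/343, 199/343]
P^4 =
  1: [626/2401, 62/343, 1341/2401]
  2: [628/2401, 439/2401, 1334/2401]
  3: [607/2401, 61/343, 1367/2401]
P^5 =
  1: [4329/16807, 3027/16807, 9451/16807]
  2: [4346/16807, 3029/16807, 9432/16807]
  3: [4289/16807, 3008/16807, 9510/16807]

(P^5)[2 -> 3] = 9432/16807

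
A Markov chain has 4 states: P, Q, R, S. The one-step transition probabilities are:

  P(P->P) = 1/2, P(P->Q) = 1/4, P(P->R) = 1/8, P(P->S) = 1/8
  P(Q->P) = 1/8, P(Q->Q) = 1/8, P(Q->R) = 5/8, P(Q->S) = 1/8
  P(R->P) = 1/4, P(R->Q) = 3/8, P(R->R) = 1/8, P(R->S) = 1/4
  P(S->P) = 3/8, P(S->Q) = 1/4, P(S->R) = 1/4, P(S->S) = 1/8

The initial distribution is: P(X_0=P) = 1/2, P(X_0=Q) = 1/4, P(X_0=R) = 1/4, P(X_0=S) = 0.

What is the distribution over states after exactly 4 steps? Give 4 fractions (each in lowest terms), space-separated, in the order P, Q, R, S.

Answer: 1303/4096 4131/16384 4441/16384 325/2048

Derivation:
Propagating the distribution step by step (d_{t+1} = d_t * P):
d_0 = (P=1/2, Q=1/4, R=1/4, S=0)
  d_1[P] = 1/2*1/2 + 1/4*1/8 + 1/4*1/4 + 0*3/8 = 11/32
  d_1[Q] = 1/2*1/4 + 1/4*1/8 + 1/4*3/8 + 0*1/4 = 1/4
  d_1[R] = 1/2*1/8 + 1/4*5/8 + 1/4*1/8 + 0*1/4 = 1/4
  d_1[S] = 1/2*1/8 + 1/4*1/8 + 1/4*1/4 + 0*1/8 = 5/32
d_1 = (P=11/32, Q=1/4, R=1/4, S=5/32)
  d_2[P] = 11/32*1/2 + 1/4*1/8 + 1/4*1/4 + 5/32*3/8 = 83/256
  d_2[Q] = 11/32*1/4 + 1/4*1/8 + 1/4*3/8 + 5/32*1/4 = 1/4
  d_2[R] = 11/32*1/8 + 1/4*5/8 + 1/4*1/8 + 5/32*1/4 = 69/256
  d_2[S] = 11/32*1/8 + 1/4*1/8 + 1/4*1/4 + 5/32*1/8 = 5/32
d_2 = (P=83/256, Q=1/4, R=69/256, S=5/32)
  d_3[P] = 83/256*1/2 + 1/4*1/8 + 69/256*1/4 + 5/32*3/8 = 327/1024
  d_3[Q] = 83/256*1/4 + 1/4*1/8 + 69/256*3/8 + 5/32*1/4 = 517/2048
  d_3[R] = 83/256*1/8 + 1/4*5/8 + 69/256*1/8 + 5/32*1/4 = 69/256
  d_3[S] = 83/256*1/8 + 1/4*1/8 + 69/256*1/4 + 5/32*1/8 = 325/2048
d_3 = (P=327/1024, Q=517/2048, R=69/256, S=325/2048)
  d_4[P] = 327/1024*1/2 + 517/2048*1/8 + 69/256*1/4 + 325/2048*3/8 = 1303/4096
  d_4[Q] = 327/1024*1/4 + 517/2048*1/8 + 69/256*3/8 + 325/2048*1/4 = 4131/16384
  d_4[R] = 327/1024*1/8 + 517/2048*5/8 + 69/256*1/8 + 325/2048*1/4 = 4441/16384
  d_4[S] = 327/1024*1/8 + 517/2048*1/8 + 69/256*1/4 + 325/2048*1/8 = 325/2048
d_4 = (P=1303/4096, Q=4131/16384, R=4441/16384, S=325/2048)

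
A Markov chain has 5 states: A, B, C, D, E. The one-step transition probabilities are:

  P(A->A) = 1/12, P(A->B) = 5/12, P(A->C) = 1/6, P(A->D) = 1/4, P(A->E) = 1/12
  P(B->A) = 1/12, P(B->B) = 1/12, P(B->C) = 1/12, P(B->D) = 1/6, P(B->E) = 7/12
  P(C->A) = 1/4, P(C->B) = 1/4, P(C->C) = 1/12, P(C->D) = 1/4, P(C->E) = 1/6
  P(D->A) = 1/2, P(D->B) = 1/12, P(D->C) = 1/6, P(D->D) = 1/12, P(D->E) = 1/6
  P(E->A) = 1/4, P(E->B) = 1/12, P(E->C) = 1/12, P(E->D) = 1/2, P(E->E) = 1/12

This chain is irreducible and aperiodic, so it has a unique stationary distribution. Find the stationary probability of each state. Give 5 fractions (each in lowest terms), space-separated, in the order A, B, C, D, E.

The stationary distribution satisfies pi = pi * P, i.e.:
  pi_A = 1/12*pi_A + 1/12*pi_B + 1/4*pi_C + 1/2*pi_D + 1/4*pi_E
  pi_B = 5/12*pi_A + 1/12*pi_B + 1/4*pi_C + 1/12*pi_D + 1/12*pi_E
  pi_C = 1/6*pi_A + 1/12*pi_B + 1/12*pi_C + 1/6*pi_D + 1/12*pi_E
  pi_D = 1/4*pi_A + 1/6*pi_B + 1/4*pi_C + 1/12*pi_D + 1/2*pi_E
  pi_E = 1/12*pi_A + 7/12*pi_B + 1/6*pi_C + 1/6*pi_D + 1/12*pi_E
with normalization: pi_A + pi_B + pi_C + pi_D + pi_E = 1.

Using the first 4 balance equations plus normalization, the linear system A*pi = b is:
  [-11/12, 1/12, 1/4, 1/2, 1/4] . pi = 0
  [5/12, -11/12, 1/4, 1/12, 1/12] . pi = 0
  [1/6, 1/12, -11/12, 1/6, 1/12] . pi = 0
  [1/4, 1/6, 1/4, -11/12, 1/2] . pi = 0
  [1, 1, 1, 1, 1] . pi = 1

Solving yields:
  pi_A = 4643/19302
  pi_B = 7109/38604
  pi_C = 1195/9651
  pi_D = 4735/19302
  pi_E = 2653/12868

Verification (pi * P):
  4643/19302*1/12 + 7109/38604*1/12 + 1195/9651*1/4 + 4735/19302*1/2 + 2653/12868*1/4 = 4643/19302 = pi_A  (ok)
  4643/19302*5/12 + 7109/38604*1/12 + 1195/9651*1/4 + 4735/19302*1/12 + 2653/12868*1/12 = 7109/38604 = pi_B  (ok)
  4643/19302*1/6 + 7109/38604*1/12 + 1195/9651*1/12 + 4735/19302*1/6 + 2653/12868*1/12 = 1195/9651 = pi_C  (ok)
  4643/19302*1/4 + 7109/38604*1/6 + 1195/9651*1/4 + 4735/19302*1/12 + 2653/12868*1/2 = 4735/19302 = pi_D  (ok)
  4643/19302*1/12 + 7109/38604*7/12 + 1195/9651*1/6 + 4735/19302*1/6 + 2653/12868*1/12 = 2653/12868 = pi_E  (ok)

Answer: 4643/19302 7109/38604 1195/9651 4735/19302 2653/12868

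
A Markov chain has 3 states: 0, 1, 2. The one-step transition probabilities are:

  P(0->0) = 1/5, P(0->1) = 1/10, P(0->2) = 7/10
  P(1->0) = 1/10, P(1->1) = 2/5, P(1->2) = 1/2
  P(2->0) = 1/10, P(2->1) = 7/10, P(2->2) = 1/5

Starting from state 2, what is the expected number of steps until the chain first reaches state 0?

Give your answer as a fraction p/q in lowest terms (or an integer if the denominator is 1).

Let h_i = expected steps to first reach 0 from state i.
Boundary: h_0 = 0.
First-step equations for the other states:
  h_1 = 1 + 1/10*h_0 + 2/5*h_1 + 1/2*h_2
  h_2 = 1 + 1/10*h_0 + 7/10*h_1 + 1/5*h_2

Substituting h_0 = 0 and rearranging gives the linear system (I - Q) h = 1:
  [3/5, -1/2] . (h_1, h_2) = 1
  [-7/10, 4/5] . (h_1, h_2) = 1

Solving yields:
  h_1 = 10
  h_2 = 10

Starting state is 2, so the expected hitting time is h_2 = 10.

Answer: 10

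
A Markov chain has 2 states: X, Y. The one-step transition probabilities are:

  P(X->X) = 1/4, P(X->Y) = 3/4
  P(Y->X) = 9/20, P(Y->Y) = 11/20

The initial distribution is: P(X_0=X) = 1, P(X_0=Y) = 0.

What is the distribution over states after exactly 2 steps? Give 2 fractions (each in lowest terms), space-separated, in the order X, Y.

Answer: 2/5 3/5

Derivation:
Propagating the distribution step by step (d_{t+1} = d_t * P):
d_0 = (X=1, Y=0)
  d_1[X] = 1*1/4 + 0*9/20 = 1/4
  d_1[Y] = 1*3/4 + 0*11/20 = 3/4
d_1 = (X=1/4, Y=3/4)
  d_2[X] = 1/4*1/4 + 3/4*9/20 = 2/5
  d_2[Y] = 1/4*3/4 + 3/4*11/20 = 3/5
d_2 = (X=2/5, Y=3/5)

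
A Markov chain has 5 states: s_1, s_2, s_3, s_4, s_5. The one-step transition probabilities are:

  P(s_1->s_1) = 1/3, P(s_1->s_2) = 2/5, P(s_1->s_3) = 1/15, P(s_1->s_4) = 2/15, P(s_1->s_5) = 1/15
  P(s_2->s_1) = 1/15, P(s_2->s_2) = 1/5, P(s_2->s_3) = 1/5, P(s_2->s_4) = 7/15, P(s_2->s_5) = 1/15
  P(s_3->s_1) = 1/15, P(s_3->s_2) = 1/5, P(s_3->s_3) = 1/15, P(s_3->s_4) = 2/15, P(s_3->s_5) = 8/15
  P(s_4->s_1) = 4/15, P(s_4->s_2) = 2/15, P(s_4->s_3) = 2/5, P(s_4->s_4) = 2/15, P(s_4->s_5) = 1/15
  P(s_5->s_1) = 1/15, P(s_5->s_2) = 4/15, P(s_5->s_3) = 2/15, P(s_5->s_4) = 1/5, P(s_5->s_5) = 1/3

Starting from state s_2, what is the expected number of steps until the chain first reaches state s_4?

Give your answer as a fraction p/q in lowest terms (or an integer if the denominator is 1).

Let h_i = expected steps to first reach s_4 from state i.
Boundary: h_s_4 = 0.
First-step equations for the other states:
  h_s_1 = 1 + 1/3*h_s_1 + 2/5*h_s_2 + 1/15*h_s_3 + 2/15*h_s_4 + 1/15*h_s_5
  h_s_2 = 1 + 1/15*h_s_1 + 1/5*h_s_2 + 1/5*h_s_3 + 7/15*h_s_4 + 1/15*h_s_5
  h_s_3 = 1 + 1/15*h_s_1 + 1/5*h_s_2 + 1/15*h_s_3 + 2/15*h_s_4 + 8/15*h_s_5
  h_s_5 = 1 + 1/15*h_s_1 + 4/15*h_s_2 + 2/15*h_s_3 + 1/5*h_s_4 + 1/3*h_s_5

Substituting h_s_4 = 0 and rearranging gives the linear system (I - Q) h = 1:
  [2/3, -2/5, -1/15, -1/15] . (h_s_1, h_s_2, h_s_3, h_s_5) = 1
  [-1/15, 4/5, -1/5, -1/15] . (h_s_1, h_s_2, h_s_3, h_s_5) = 1
  [-1/15, -1/5, 14/15, -8/15] . (h_s_1, h_s_2, h_s_3, h_s_5) = 1
  [-1/15, -4/15, -2/15, 2/3] . (h_s_1, h_s_2, h_s_3, h_s_5) = 1

Solving yields:
  h_s_1 = 22035/5351
  h_s_2 = 16005/5351
  h_s_3 = 45705/10702
  h_s_5 = 42405/10702

Starting state is s_2, so the expected hitting time is h_s_2 = 16005/5351.

Answer: 16005/5351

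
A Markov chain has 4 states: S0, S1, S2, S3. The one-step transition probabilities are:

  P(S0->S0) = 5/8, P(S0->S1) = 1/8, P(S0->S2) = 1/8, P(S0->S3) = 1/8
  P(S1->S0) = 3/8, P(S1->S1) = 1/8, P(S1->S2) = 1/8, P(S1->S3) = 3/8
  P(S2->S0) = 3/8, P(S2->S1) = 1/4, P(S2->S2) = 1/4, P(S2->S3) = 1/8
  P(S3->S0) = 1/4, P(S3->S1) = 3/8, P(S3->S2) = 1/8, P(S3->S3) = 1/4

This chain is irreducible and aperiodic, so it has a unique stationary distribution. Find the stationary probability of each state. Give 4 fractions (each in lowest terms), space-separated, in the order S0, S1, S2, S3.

Answer: 85/182 5/26 1/7 18/91

Derivation:
The stationary distribution satisfies pi = pi * P, i.e.:
  pi_S0 = 5/8*pi_S0 + 3/8*pi_S1 + 3/8*pi_S2 + 1/4*pi_S3
  pi_S1 = 1/8*pi_S0 + 1/8*pi_S1 + 1/4*pi_S2 + 3/8*pi_S3
  pi_S2 = 1/8*pi_S0 + 1/8*pi_S1 + 1/4*pi_S2 + 1/8*pi_S3
  pi_S3 = 1/8*pi_S0 + 3/8*pi_S1 + 1/8*pi_S2 + 1/4*pi_S3
with normalization: pi_S0 + pi_S1 + pi_S2 + pi_S3 = 1.

Using the first 3 balance equations plus normalization, the linear system A*pi = b is:
  [-3/8, 3/8, 3/8, 1/4] . pi = 0
  [1/8, -7/8, 1/4, 3/8] . pi = 0
  [1/8, 1/8, -3/4, 1/8] . pi = 0
  [1, 1, 1, 1] . pi = 1

Solving yields:
  pi_S0 = 85/182
  pi_S1 = 5/26
  pi_S2 = 1/7
  pi_S3 = 18/91

Verification (pi * P):
  85/182*5/8 + 5/26*3/8 + 1/7*3/8 + 18/91*1/4 = 85/182 = pi_S0  (ok)
  85/182*1/8 + 5/26*1/8 + 1/7*1/4 + 18/91*3/8 = 5/26 = pi_S1  (ok)
  85/182*1/8 + 5/26*1/8 + 1/7*1/4 + 18/91*1/8 = 1/7 = pi_S2  (ok)
  85/182*1/8 + 5/26*3/8 + 1/7*1/8 + 18/91*1/4 = 18/91 = pi_S3  (ok)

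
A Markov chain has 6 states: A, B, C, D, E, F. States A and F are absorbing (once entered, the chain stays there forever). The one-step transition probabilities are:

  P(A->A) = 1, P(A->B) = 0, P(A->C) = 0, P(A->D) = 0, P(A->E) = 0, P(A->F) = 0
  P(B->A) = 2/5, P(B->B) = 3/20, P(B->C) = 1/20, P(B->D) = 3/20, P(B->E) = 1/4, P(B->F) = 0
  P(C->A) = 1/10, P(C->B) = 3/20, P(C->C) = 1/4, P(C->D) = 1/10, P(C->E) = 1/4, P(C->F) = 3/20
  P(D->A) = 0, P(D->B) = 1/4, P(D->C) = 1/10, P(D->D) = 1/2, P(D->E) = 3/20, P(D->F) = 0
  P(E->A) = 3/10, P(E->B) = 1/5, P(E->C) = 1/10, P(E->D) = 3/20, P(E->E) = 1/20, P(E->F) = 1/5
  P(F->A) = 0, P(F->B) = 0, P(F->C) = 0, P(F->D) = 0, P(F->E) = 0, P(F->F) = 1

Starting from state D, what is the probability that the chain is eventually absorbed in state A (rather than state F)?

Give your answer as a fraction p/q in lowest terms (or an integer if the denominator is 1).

Answer: 7894/10567

Derivation:
Let a_i = P(absorbed in A | start in state i).
Boundary conditions: a_A = 1, a_F = 0.
For each transient state i, a_i = sum_j P(i->j) * a_j:
  a_B = 2/5*a_A + 3/20*a_B + 1/20*a_C + 3/20*a_D + 1/4*a_E + 0*a_F
  a_C = 1/10*a_A + 3/20*a_B + 1/4*a_C + 1/10*a_D + 1/4*a_E + 3/20*a_F
  a_D = 0*a_A + 1/4*a_B + 1/10*a_C + 1/2*a_D + 3/20*a_E + 0*a_F
  a_E = 3/10*a_A + 1/5*a_B + 1/10*a_C + 3/20*a_D + 1/20*a_E + 1/5*a_F

Substituting a_A = 1 and a_F = 0, rearrange to (I - Q) a = r where r[i] = P(i -> A):
  [17/20, -1/20, -3/20, -1/4] . (a_B, a_C, a_D, a_E) = 2/5
  [-3/20, 3/4, -1/10, -1/4] . (a_B, a_C, a_D, a_E) = 1/10
  [-1/4, -1/10, 1/2, -3/20] . (a_B, a_C, a_D, a_E) = 0
  [-1/5, -1/10, -3/20, 19/20] . (a_B, a_C, a_D, a_E) = 3/10

Solving yields:
  a_B = 8856/10567
  a_C = 6614/10567
  a_D = 7894/10567
  a_E = 7144/10567

Starting state is D, so the absorption probability is a_D = 7894/10567.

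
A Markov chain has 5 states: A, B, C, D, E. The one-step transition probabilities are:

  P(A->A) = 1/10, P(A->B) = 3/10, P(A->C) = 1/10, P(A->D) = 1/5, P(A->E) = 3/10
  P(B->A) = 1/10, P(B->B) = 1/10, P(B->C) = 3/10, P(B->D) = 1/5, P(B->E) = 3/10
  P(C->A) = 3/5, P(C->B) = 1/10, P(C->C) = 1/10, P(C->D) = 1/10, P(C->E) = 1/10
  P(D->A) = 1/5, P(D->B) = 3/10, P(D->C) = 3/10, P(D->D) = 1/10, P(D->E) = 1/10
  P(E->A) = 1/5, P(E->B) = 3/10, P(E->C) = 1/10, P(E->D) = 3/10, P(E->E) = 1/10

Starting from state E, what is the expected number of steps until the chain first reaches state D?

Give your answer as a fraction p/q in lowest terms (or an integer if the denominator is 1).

Let h_i = expected steps to first reach D from state i.
Boundary: h_D = 0.
First-step equations for the other states:
  h_A = 1 + 1/10*h_A + 3/10*h_B + 1/10*h_C + 1/5*h_D + 3/10*h_E
  h_B = 1 + 1/10*h_A + 1/10*h_B + 3/10*h_C + 1/5*h_D + 3/10*h_E
  h_C = 1 + 3/5*h_A + 1/10*h_B + 1/10*h_C + 1/10*h_D + 1/10*h_E
  h_E = 1 + 1/5*h_A + 3/10*h_B + 1/10*h_C + 3/10*h_D + 1/10*h_E

Substituting h_D = 0 and rearranging gives the linear system (I - Q) h = 1:
  [9/10, -3/10, -1/10, -3/10] . (h_A, h_B, h_C, h_E) = 1
  [-1/10, 9/10, -3/10, -3/10] . (h_A, h_B, h_C, h_E) = 1
  [-3/5, -1/10, 9/10, -1/10] . (h_A, h_B, h_C, h_E) = 1
  [-1/5, -3/10, -1/10, 9/10] . (h_A, h_B, h_C, h_E) = 1

Solving yields:
  h_A = 620/129
  h_B = 1895/387
  h_C = 230/43
  h_E = 1705/387

Starting state is E, so the expected hitting time is h_E = 1705/387.

Answer: 1705/387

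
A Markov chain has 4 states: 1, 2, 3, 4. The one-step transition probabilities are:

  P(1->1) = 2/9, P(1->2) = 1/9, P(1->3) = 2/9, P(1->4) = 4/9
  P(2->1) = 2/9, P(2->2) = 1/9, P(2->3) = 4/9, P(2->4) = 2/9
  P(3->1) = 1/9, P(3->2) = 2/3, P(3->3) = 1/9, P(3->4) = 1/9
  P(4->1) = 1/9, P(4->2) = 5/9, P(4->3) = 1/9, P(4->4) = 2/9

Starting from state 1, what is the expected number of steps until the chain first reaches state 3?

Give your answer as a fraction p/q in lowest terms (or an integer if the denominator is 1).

Answer: 107/26

Derivation:
Let h_i = expected steps to first reach 3 from state i.
Boundary: h_3 = 0.
First-step equations for the other states:
  h_1 = 1 + 2/9*h_1 + 1/9*h_2 + 2/9*h_3 + 4/9*h_4
  h_2 = 1 + 2/9*h_1 + 1/9*h_2 + 4/9*h_3 + 2/9*h_4
  h_4 = 1 + 1/9*h_1 + 5/9*h_2 + 1/9*h_3 + 2/9*h_4

Substituting h_3 = 0 and rearranging gives the linear system (I - Q) h = 1:
  [7/9, -1/9, -4/9] . (h_1, h_2, h_4) = 1
  [-2/9, 8/9, -2/9] . (h_1, h_2, h_4) = 1
  [-1/9, -5/9, 7/9] . (h_1, h_2, h_4) = 1

Solving yields:
  h_1 = 107/26
  h_2 = 83/26
  h_4 = 54/13

Starting state is 1, so the expected hitting time is h_1 = 107/26.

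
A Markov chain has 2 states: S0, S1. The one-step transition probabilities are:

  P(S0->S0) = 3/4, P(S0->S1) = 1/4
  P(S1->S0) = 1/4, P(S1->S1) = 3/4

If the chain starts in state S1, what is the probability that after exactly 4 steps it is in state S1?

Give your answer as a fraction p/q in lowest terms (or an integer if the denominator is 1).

Answer: 17/32

Derivation:
Computing P^4 by repeated multiplication:
P^1 =
  S0: [3/4, 1/4]
  S1: [1/4, 3/4]
P^2 =
  S0: [5/8, 3/8]
  S1: [3/8, 5/8]
P^3 =
  S0: [9/16, 7/16]
  S1: [7/16, 9/16]
P^4 =
  S0: [17/32, 15/32]
  S1: [15/32, 17/32]

(P^4)[S1 -> S1] = 17/32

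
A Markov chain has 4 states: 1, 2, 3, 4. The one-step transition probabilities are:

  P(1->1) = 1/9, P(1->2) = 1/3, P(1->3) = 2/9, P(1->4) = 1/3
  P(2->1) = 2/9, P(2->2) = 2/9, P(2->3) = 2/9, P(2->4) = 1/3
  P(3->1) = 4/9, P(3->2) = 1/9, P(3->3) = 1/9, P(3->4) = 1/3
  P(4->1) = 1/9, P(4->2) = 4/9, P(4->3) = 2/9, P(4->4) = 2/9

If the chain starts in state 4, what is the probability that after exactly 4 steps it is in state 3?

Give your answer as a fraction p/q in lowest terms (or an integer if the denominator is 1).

Answer: 1312/6561

Derivation:
Computing P^4 by repeated multiplication:
P^1 =
  1: [1/9, 1/3, 2/9, 1/3]
  2: [2/9, 2/9, 2/9, 1/3]
  3: [4/9, 1/9, 1/9, 1/3]
  4: [1/9, 4/9, 2/9, 2/9]
P^2 =
  1: [2/9, 23/81, 16/81, 8/27]
  2: [17/81, 8/27, 16/81, 8/27]
  3: [13/81, 1/3, 17/81, 8/27]
  4: [19/81, 7/27, 16/81, 25/81]
P^3 =
  1: [152/729, 212/729, 146/729, 73/243]
  2: [17/81, 211/729, 146/729, 73/243]
  3: [53/243, 206/729, 145/729, 73/243]
  4: [50/243, 215/729, 146/729, 218/729]
P^4 =
  1: [1379/6561, 634/2187, 1312/6561, 656/2187]
  2: [1378/6561, 1903/6561, 1312/6561, 656/2187]
  3: [1370/6561, 1910/6561, 1313/6561, 656/2187]
  4: [1382/6561, 1898/6561, 1312/6561, 1969/6561]

(P^4)[4 -> 3] = 1312/6561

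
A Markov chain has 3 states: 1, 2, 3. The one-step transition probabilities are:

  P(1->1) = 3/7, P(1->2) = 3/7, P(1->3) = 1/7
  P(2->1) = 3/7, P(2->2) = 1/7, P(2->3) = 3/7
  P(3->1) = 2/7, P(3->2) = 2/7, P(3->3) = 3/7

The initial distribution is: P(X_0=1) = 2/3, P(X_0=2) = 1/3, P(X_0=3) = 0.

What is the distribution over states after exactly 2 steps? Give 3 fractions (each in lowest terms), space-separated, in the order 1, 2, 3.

Answer: 58/147 44/147 15/49

Derivation:
Propagating the distribution step by step (d_{t+1} = d_t * P):
d_0 = (1=2/3, 2=1/3, 3=0)
  d_1[1] = 2/3*3/7 + 1/3*3/7 + 0*2/7 = 3/7
  d_1[2] = 2/3*3/7 + 1/3*1/7 + 0*2/7 = 1/3
  d_1[3] = 2/3*1/7 + 1/3*3/7 + 0*3/7 = 5/21
d_1 = (1=3/7, 2=1/3, 3=5/21)
  d_2[1] = 3/7*3/7 + 1/3*3/7 + 5/21*2/7 = 58/147
  d_2[2] = 3/7*3/7 + 1/3*1/7 + 5/21*2/7 = 44/147
  d_2[3] = 3/7*1/7 + 1/3*3/7 + 5/21*3/7 = 15/49
d_2 = (1=58/147, 2=44/147, 3=15/49)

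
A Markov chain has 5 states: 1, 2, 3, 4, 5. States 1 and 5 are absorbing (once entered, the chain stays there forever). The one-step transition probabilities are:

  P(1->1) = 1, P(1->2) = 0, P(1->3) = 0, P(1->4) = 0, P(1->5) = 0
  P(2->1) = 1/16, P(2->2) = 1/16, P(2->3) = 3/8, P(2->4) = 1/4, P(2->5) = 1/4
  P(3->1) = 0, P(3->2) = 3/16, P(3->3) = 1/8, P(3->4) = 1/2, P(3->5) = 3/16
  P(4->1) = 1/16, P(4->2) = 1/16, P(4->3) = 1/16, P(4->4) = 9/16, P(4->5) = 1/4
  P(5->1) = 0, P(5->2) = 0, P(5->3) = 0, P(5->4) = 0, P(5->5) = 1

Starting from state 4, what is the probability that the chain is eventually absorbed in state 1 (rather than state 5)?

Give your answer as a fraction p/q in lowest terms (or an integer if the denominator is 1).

Let a_i = P(absorbed in 1 | start in state i).
Boundary conditions: a_1 = 1, a_5 = 0.
For each transient state i, a_i = sum_j P(i->j) * a_j:
  a_2 = 1/16*a_1 + 1/16*a_2 + 3/8*a_3 + 1/4*a_4 + 1/4*a_5
  a_3 = 0*a_1 + 3/16*a_2 + 1/8*a_3 + 1/2*a_4 + 3/16*a_5
  a_4 = 1/16*a_1 + 1/16*a_2 + 1/16*a_3 + 9/16*a_4 + 1/4*a_5

Substituting a_1 = 1 and a_5 = 0, rearrange to (I - Q) a = r where r[i] = P(i -> 1):
  [15/16, -3/8, -1/4] . (a_2, a_3, a_4) = 1/16
  [-3/16, 7/8, -1/2] . (a_2, a_3, a_4) = 0
  [-1/16, -1/16, 7/16] . (a_2, a_3, a_4) = 1/16

Solving yields:
  a_2 = 97/554
  a_3 = 161/1108
  a_4 = 209/1108

Starting state is 4, so the absorption probability is a_4 = 209/1108.

Answer: 209/1108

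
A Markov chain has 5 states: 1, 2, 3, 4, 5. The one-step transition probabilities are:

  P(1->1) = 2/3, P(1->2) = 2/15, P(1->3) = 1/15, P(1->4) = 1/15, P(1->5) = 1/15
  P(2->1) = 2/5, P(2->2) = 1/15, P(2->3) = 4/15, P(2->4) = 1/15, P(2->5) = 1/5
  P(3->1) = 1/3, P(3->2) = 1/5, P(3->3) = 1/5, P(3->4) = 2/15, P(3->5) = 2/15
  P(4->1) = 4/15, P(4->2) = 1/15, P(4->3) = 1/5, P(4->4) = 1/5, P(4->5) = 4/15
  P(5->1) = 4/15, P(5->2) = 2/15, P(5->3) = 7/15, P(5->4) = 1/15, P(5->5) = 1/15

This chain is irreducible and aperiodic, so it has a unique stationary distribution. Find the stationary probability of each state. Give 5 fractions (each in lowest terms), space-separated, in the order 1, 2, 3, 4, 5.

Answer: 6217/12620 1643/12620 2187/12620 1139/12620 717/6310

Derivation:
The stationary distribution satisfies pi = pi * P, i.e.:
  pi_1 = 2/3*pi_1 + 2/5*pi_2 + 1/3*pi_3 + 4/15*pi_4 + 4/15*pi_5
  pi_2 = 2/15*pi_1 + 1/15*pi_2 + 1/5*pi_3 + 1/15*pi_4 + 2/15*pi_5
  pi_3 = 1/15*pi_1 + 4/15*pi_2 + 1/5*pi_3 + 1/5*pi_4 + 7/15*pi_5
  pi_4 = 1/15*pi_1 + 1/15*pi_2 + 2/15*pi_3 + 1/5*pi_4 + 1/15*pi_5
  pi_5 = 1/15*pi_1 + 1/5*pi_2 + 2/15*pi_3 + 4/15*pi_4 + 1/15*pi_5
with normalization: pi_1 + pi_2 + pi_3 + pi_4 + pi_5 = 1.

Using the first 4 balance equations plus normalization, the linear system A*pi = b is:
  [-1/3, 2/5, 1/3, 4/15, 4/15] . pi = 0
  [2/15, -14/15, 1/5, 1/15, 2/15] . pi = 0
  [1/15, 4/15, -4/5, 1/5, 7/15] . pi = 0
  [1/15, 1/15, 2/15, -4/5, 1/15] . pi = 0
  [1, 1, 1, 1, 1] . pi = 1

Solving yields:
  pi_1 = 6217/12620
  pi_2 = 1643/12620
  pi_3 = 2187/12620
  pi_4 = 1139/12620
  pi_5 = 717/6310

Verification (pi * P):
  6217/12620*2/3 + 1643/12620*2/5 + 2187/12620*1/3 + 1139/12620*4/15 + 717/6310*4/15 = 6217/12620 = pi_1  (ok)
  6217/12620*2/15 + 1643/12620*1/15 + 2187/12620*1/5 + 1139/12620*1/15 + 717/6310*2/15 = 1643/12620 = pi_2  (ok)
  6217/12620*1/15 + 1643/12620*4/15 + 2187/12620*1/5 + 1139/12620*1/5 + 717/6310*7/15 = 2187/12620 = pi_3  (ok)
  6217/12620*1/15 + 1643/12620*1/15 + 2187/12620*2/15 + 1139/12620*1/5 + 717/6310*1/15 = 1139/12620 = pi_4  (ok)
  6217/12620*1/15 + 1643/12620*1/5 + 2187/12620*2/15 + 1139/12620*4/15 + 717/6310*1/15 = 717/6310 = pi_5  (ok)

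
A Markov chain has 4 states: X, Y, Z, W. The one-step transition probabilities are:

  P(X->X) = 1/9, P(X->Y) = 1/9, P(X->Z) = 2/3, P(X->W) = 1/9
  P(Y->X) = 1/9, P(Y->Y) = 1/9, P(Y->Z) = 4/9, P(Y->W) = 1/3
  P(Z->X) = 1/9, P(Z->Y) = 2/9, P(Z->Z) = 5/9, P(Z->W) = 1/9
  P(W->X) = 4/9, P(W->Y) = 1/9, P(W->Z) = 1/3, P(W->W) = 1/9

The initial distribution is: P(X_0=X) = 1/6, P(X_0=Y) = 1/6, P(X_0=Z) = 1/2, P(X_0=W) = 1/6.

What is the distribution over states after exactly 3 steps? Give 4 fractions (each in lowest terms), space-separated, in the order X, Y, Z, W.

Propagating the distribution step by step (d_{t+1} = d_t * P):
d_0 = (X=1/6, Y=1/6, Z=1/2, W=1/6)
  d_1[X] = 1/6*1/9 + 1/6*1/9 + 1/2*1/9 + 1/6*4/9 = 1/6
  d_1[Y] = 1/6*1/9 + 1/6*1/9 + 1/2*2/9 + 1/6*1/9 = 1/6
  d_1[Z] = 1/6*2/3 + 1/6*4/9 + 1/2*5/9 + 1/6*1/3 = 14/27
  d_1[W] = 1/6*1/9 + 1/6*1/3 + 1/2*1/9 + 1/6*1/9 = 4/27
d_1 = (X=1/6, Y=1/6, Z=14/27, W=4/27)
  d_2[X] = 1/6*1/9 + 1/6*1/9 + 14/27*1/9 + 4/27*4/9 = 13/81
  d_2[Y] = 1/6*1/9 + 1/6*1/9 + 14/27*2/9 + 4/27*1/9 = 41/243
  d_2[Z] = 1/6*2/3 + 1/6*4/9 + 14/27*5/9 + 4/27*1/3 = 127/243
  d_2[W] = 1/6*1/9 + 1/6*1/3 + 14/27*1/9 + 4/27*1/9 = 4/27
d_2 = (X=13/81, Y=41/243, Z=127/243, W=4/27)
  d_3[X] = 13/81*1/9 + 41/243*1/9 + 127/243*1/9 + 4/27*4/9 = 13/81
  d_3[Y] = 13/81*1/9 + 41/243*1/9 + 127/243*2/9 + 4/27*1/9 = 370/2187
  d_3[Z] = 13/81*2/3 + 41/243*4/9 + 127/243*5/9 + 4/27*1/3 = 1141/2187
  d_3[W] = 13/81*1/9 + 41/243*1/3 + 127/243*1/9 + 4/27*1/9 = 325/2187
d_3 = (X=13/81, Y=370/2187, Z=1141/2187, W=325/2187)

Answer: 13/81 370/2187 1141/2187 325/2187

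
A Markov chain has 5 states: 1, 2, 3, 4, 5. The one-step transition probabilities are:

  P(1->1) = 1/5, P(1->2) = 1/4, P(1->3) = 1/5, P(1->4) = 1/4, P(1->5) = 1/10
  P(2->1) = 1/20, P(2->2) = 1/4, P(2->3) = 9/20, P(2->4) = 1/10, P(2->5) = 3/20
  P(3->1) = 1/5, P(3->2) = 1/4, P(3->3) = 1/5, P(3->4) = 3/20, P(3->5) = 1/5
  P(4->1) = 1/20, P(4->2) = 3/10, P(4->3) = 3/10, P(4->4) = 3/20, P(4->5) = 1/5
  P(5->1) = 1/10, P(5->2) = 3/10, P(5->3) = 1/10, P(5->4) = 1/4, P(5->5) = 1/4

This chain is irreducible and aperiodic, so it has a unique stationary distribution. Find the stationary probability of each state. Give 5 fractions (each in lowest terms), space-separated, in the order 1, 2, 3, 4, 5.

The stationary distribution satisfies pi = pi * P, i.e.:
  pi_1 = 1/5*pi_1 + 1/20*pi_2 + 1/5*pi_3 + 1/20*pi_4 + 1/10*pi_5
  pi_2 = 1/4*pi_1 + 1/4*pi_2 + 1/4*pi_3 + 3/10*pi_4 + 3/10*pi_5
  pi_3 = 1/5*pi_1 + 9/20*pi_2 + 1/5*pi_3 + 3/10*pi_4 + 1/10*pi_5
  pi_4 = 1/4*pi_1 + 1/10*pi_2 + 3/20*pi_3 + 3/20*pi_4 + 1/4*pi_5
  pi_5 = 1/10*pi_1 + 3/20*pi_2 + 1/5*pi_3 + 1/5*pi_4 + 1/4*pi_5
with normalization: pi_1 + pi_2 + pi_3 + pi_4 + pi_5 = 1.

Using the first 4 balance equations plus normalization, the linear system A*pi = b is:
  [-4/5, 1/20, 1/5, 1/20, 1/10] . pi = 0
  [1/4, -3/4, 1/4, 3/10, 3/10] . pi = 0
  [1/5, 9/20, -4/5, 3/10, 1/10] . pi = 0
  [1/4, 1/10, 3/20, -17/20, 1/4] . pi = 0
  [1, 1, 1, 1, 1] . pi = 1

Solving yields:
  pi_1 = 17845/153246
  pi_2 = 20500/76623
  pi_3 = 40631/153246
  pi_4 = 12772/76623
  pi_5 = 14113/76623

Verification (pi * P):
  17845/153246*1/5 + 20500/76623*1/20 + 40631/153246*1/5 + 12772/76623*1/20 + 14113/76623*1/10 = 17845/153246 = pi_1  (ok)
  17845/153246*1/4 + 20500/76623*1/4 + 40631/153246*1/4 + 12772/76623*3/10 + 14113/76623*3/10 = 20500/76623 = pi_2  (ok)
  17845/153246*1/5 + 20500/76623*9/20 + 40631/153246*1/5 + 12772/76623*3/10 + 14113/76623*1/10 = 40631/153246 = pi_3  (ok)
  17845/153246*1/4 + 20500/76623*1/10 + 40631/153246*3/20 + 12772/76623*3/20 + 14113/76623*1/4 = 12772/76623 = pi_4  (ok)
  17845/153246*1/10 + 20500/76623*3/20 + 40631/153246*1/5 + 12772/76623*1/5 + 14113/76623*1/4 = 14113/76623 = pi_5  (ok)

Answer: 17845/153246 20500/76623 40631/153246 12772/76623 14113/76623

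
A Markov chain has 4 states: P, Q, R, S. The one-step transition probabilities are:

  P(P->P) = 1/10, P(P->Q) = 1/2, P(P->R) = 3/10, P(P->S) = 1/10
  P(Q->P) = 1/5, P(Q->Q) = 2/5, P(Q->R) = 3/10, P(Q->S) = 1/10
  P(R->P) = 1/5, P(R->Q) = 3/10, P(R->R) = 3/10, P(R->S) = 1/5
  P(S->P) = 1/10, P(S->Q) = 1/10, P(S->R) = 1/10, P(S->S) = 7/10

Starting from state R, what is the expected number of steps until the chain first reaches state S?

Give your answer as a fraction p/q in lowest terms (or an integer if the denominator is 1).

Answer: 90/13

Derivation:
Let h_i = expected steps to first reach S from state i.
Boundary: h_S = 0.
First-step equations for the other states:
  h_P = 1 + 1/10*h_P + 1/2*h_Q + 3/10*h_R + 1/10*h_S
  h_Q = 1 + 1/5*h_P + 2/5*h_Q + 3/10*h_R + 1/10*h_S
  h_R = 1 + 1/5*h_P + 3/10*h_Q + 3/10*h_R + 1/5*h_S

Substituting h_S = 0 and rearranging gives the linear system (I - Q) h = 1:
  [9/10, -1/2, -3/10] . (h_P, h_Q, h_R) = 1
  [-1/5, 3/5, -3/10] . (h_P, h_Q, h_R) = 1
  [-1/5, -3/10, 7/10] . (h_P, h_Q, h_R) = 1

Solving yields:
  h_P = 100/13
  h_Q = 100/13
  h_R = 90/13

Starting state is R, so the expected hitting time is h_R = 90/13.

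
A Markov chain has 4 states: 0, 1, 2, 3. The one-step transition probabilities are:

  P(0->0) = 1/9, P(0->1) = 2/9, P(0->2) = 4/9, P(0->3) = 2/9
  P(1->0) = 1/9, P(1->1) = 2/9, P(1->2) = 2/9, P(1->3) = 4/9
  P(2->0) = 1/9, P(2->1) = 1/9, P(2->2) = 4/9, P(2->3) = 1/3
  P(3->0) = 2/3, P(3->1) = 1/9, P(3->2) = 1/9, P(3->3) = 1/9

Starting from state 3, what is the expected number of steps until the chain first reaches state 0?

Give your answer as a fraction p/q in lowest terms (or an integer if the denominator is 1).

Let h_i = expected steps to first reach 0 from state i.
Boundary: h_0 = 0.
First-step equations for the other states:
  h_1 = 1 + 1/9*h_0 + 2/9*h_1 + 2/9*h_2 + 4/9*h_3
  h_2 = 1 + 1/9*h_0 + 1/9*h_1 + 4/9*h_2 + 1/3*h_3
  h_3 = 1 + 2/3*h_0 + 1/9*h_1 + 1/9*h_2 + 1/9*h_3

Substituting h_0 = 0 and rearranging gives the linear system (I - Q) h = 1:
  [7/9, -2/9, -4/9] . (h_1, h_2, h_3) = 1
  [-1/9, 5/9, -1/3] . (h_1, h_2, h_3) = 1
  [-1/9, -1/9, 8/9] . (h_1, h_2, h_3) = 1

Solving yields:
  h_1 = 249/71
  h_2 = 264/71
  h_3 = 144/71

Starting state is 3, so the expected hitting time is h_3 = 144/71.

Answer: 144/71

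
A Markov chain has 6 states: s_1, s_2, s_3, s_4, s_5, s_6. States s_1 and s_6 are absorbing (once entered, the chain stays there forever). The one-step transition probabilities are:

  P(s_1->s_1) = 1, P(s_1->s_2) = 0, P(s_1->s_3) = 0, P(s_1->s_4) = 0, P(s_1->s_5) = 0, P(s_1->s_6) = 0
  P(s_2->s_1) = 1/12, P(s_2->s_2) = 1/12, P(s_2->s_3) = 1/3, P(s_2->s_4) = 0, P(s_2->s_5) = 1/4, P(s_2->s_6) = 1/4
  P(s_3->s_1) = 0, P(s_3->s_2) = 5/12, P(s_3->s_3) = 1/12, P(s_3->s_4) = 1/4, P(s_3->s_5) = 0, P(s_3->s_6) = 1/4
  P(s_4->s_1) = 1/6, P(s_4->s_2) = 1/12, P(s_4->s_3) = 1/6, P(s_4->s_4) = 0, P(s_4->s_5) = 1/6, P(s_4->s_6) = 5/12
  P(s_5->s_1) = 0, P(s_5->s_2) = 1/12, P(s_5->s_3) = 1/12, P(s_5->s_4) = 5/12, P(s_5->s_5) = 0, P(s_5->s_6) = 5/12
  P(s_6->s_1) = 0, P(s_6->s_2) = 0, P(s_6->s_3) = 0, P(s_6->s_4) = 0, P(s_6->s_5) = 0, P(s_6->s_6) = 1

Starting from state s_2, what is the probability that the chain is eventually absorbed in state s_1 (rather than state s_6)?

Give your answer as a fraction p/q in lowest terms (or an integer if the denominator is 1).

Let a_i = P(absorbed in s_1 | start in state i).
Boundary conditions: a_s_1 = 1, a_s_6 = 0.
For each transient state i, a_i = sum_j P(i->j) * a_j:
  a_s_2 = 1/12*a_s_1 + 1/12*a_s_2 + 1/3*a_s_3 + 0*a_s_4 + 1/4*a_s_5 + 1/4*a_s_6
  a_s_3 = 0*a_s_1 + 5/12*a_s_2 + 1/12*a_s_3 + 1/4*a_s_4 + 0*a_s_5 + 1/4*a_s_6
  a_s_4 = 1/6*a_s_1 + 1/12*a_s_2 + 1/6*a_s_3 + 0*a_s_4 + 1/6*a_s_5 + 5/12*a_s_6
  a_s_5 = 0*a_s_1 + 1/12*a_s_2 + 1/12*a_s_3 + 5/12*a_s_4 + 0*a_s_5 + 5/12*a_s_6

Substituting a_s_1 = 1 and a_s_6 = 0, rearrange to (I - Q) a = r where r[i] = P(i -> s_1):
  [11/12, -1/3, 0, -1/4] . (a_s_2, a_s_3, a_s_4, a_s_5) = 1/12
  [-5/12, 11/12, -1/4, 0] . (a_s_2, a_s_3, a_s_4, a_s_5) = 0
  [-1/12, -1/6, 1, -1/6] . (a_s_2, a_s_3, a_s_4, a_s_5) = 1/6
  [-1/12, -1/12, -5/12, 1] . (a_s_2, a_s_3, a_s_4, a_s_5) = 0

Solving yields:
  a_s_2 = 1016/5813
  a_s_3 = 818/5813
  a_s_4 = 1306/5813
  a_s_5 = 697/5813

Starting state is s_2, so the absorption probability is a_s_2 = 1016/5813.

Answer: 1016/5813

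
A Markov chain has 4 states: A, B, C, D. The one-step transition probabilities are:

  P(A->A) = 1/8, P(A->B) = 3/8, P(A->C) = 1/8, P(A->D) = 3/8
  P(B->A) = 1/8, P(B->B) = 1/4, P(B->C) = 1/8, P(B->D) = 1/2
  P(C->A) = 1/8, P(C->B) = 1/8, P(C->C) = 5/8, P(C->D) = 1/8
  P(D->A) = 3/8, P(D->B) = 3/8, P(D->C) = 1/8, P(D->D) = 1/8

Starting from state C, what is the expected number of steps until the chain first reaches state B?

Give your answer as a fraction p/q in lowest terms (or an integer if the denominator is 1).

Let h_i = expected steps to first reach B from state i.
Boundary: h_B = 0.
First-step equations for the other states:
  h_A = 1 + 1/8*h_A + 3/8*h_B + 1/8*h_C + 3/8*h_D
  h_C = 1 + 1/8*h_A + 1/8*h_B + 5/8*h_C + 1/8*h_D
  h_D = 1 + 3/8*h_A + 3/8*h_B + 1/8*h_C + 1/8*h_D

Substituting h_B = 0 and rearranging gives the linear system (I - Q) h = 1:
  [7/8, -1/8, -3/8] . (h_A, h_C, h_D) = 1
  [-1/8, 3/8, -1/8] . (h_A, h_C, h_D) = 1
  [-3/8, -1/8, 7/8] . (h_A, h_C, h_D) = 1

Solving yields:
  h_A = 16/5
  h_C = 24/5
  h_D = 16/5

Starting state is C, so the expected hitting time is h_C = 24/5.

Answer: 24/5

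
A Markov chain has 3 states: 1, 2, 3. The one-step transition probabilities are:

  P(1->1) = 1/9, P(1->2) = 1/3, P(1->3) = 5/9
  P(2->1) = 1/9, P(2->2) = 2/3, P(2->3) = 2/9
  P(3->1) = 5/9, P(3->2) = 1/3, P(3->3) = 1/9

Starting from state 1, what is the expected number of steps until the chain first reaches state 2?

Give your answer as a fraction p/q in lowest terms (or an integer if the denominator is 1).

Answer: 3

Derivation:
Let h_i = expected steps to first reach 2 from state i.
Boundary: h_2 = 0.
First-step equations for the other states:
  h_1 = 1 + 1/9*h_1 + 1/3*h_2 + 5/9*h_3
  h_3 = 1 + 5/9*h_1 + 1/3*h_2 + 1/9*h_3

Substituting h_2 = 0 and rearranging gives the linear system (I - Q) h = 1:
  [8/9, -5/9] . (h_1, h_3) = 1
  [-5/9, 8/9] . (h_1, h_3) = 1

Solving yields:
  h_1 = 3
  h_3 = 3

Starting state is 1, so the expected hitting time is h_1 = 3.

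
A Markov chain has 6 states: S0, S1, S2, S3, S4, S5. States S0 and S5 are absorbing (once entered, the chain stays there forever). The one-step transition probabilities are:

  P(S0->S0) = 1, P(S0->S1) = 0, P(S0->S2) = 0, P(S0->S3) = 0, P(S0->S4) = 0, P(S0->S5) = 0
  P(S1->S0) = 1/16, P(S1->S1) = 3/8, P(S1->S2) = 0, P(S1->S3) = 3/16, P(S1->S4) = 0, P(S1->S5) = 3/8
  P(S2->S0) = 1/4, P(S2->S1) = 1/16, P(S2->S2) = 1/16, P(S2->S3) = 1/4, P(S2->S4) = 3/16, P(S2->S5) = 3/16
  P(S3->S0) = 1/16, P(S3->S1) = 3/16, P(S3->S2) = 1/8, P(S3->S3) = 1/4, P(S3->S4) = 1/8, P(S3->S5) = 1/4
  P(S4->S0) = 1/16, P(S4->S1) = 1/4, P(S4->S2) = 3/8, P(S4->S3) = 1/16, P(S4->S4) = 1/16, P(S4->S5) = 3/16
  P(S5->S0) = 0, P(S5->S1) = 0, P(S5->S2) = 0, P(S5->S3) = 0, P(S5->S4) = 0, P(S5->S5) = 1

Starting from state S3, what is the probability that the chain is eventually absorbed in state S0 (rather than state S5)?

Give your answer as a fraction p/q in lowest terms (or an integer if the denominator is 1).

Answer: 1639/6793

Derivation:
Let a_i = P(absorbed in S0 | start in state i).
Boundary conditions: a_S0 = 1, a_S5 = 0.
For each transient state i, a_i = sum_j P(i->j) * a_j:
  a_S1 = 1/16*a_S0 + 3/8*a_S1 + 0*a_S2 + 3/16*a_S3 + 0*a_S4 + 3/8*a_S5
  a_S2 = 1/4*a_S0 + 1/16*a_S1 + 1/16*a_S2 + 1/4*a_S3 + 3/16*a_S4 + 3/16*a_S5
  a_S3 = 1/16*a_S0 + 3/16*a_S1 + 1/8*a_S2 + 1/4*a_S3 + 1/8*a_S4 + 1/4*a_S5
  a_S4 = 1/16*a_S0 + 1/4*a_S1 + 3/8*a_S2 + 1/16*a_S3 + 1/16*a_S4 + 3/16*a_S5

Substituting a_S0 = 1 and a_S5 = 0, rearrange to (I - Q) a = r where r[i] = P(i -> S0):
  [5/8, 0, -3/16, 0] . (a_S1, a_S2, a_S3, a_S4) = 1/16
  [-1/16, 15/16, -1/4, -3/16] . (a_S1, a_S2, a_S3, a_S4) = 1/4
  [-3/16, -1/8, 3/4, -1/8] . (a_S1, a_S2, a_S3, a_S4) = 1/16
  [-1/4, -3/8, -1/16, 15/16] . (a_S1, a_S2, a_S3, a_S4) = 1/16

Solving yields:
  a_S1 = 1171/6793
  a_S2 = 2719/6793
  a_S3 = 1639/6793
  a_S4 = 1962/6793

Starting state is S3, so the absorption probability is a_S3 = 1639/6793.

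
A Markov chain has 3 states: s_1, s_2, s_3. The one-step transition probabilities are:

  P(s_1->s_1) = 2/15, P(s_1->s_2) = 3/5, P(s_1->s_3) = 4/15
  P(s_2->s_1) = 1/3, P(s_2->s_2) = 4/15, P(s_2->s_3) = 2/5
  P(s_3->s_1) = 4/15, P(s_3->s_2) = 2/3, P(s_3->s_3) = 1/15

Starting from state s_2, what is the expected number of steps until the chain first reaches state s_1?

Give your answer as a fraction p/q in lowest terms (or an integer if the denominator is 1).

Let h_i = expected steps to first reach s_1 from state i.
Boundary: h_s_1 = 0.
First-step equations for the other states:
  h_s_2 = 1 + 1/3*h_s_1 + 4/15*h_s_2 + 2/5*h_s_3
  h_s_3 = 1 + 4/15*h_s_1 + 2/3*h_s_2 + 1/15*h_s_3

Substituting h_s_1 = 0 and rearranging gives the linear system (I - Q) h = 1:
  [11/15, -2/5] . (h_s_2, h_s_3) = 1
  [-2/3, 14/15] . (h_s_2, h_s_3) = 1

Solving yields:
  h_s_2 = 150/47
  h_s_3 = 315/94

Starting state is s_2, so the expected hitting time is h_s_2 = 150/47.

Answer: 150/47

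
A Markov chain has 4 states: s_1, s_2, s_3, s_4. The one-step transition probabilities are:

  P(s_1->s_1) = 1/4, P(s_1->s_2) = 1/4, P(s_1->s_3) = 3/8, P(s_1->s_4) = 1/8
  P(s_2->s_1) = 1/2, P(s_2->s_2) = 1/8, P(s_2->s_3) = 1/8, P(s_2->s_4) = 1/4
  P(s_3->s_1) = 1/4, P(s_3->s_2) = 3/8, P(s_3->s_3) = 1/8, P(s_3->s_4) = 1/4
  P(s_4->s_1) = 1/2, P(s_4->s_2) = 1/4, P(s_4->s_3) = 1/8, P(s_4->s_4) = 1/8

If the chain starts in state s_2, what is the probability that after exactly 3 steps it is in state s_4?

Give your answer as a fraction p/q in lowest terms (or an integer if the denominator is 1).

Answer: 3/16

Derivation:
Computing P^3 by repeated multiplication:
P^1 =
  s_1: [1/4, 1/4, 3/8, 1/8]
  s_2: [1/2, 1/8, 1/8, 1/4]
  s_3: [1/4, 3/8, 1/8, 1/4]
  s_4: [1/2, 1/4, 1/8, 1/8]
P^2 =
  s_1: [11/32, 17/64, 3/16, 13/64]
  s_2: [11/32, 1/4, 1/4, 5/32]
  s_3: [13/32, 7/32, 3/16, 3/16]
  s_4: [11/32, 15/64, 1/4, 11/64]
P^3 =
  s_1: [47/128, 123/512, 27/128, 93/512]
  s_2: [45/128, 1/4, 27/128, 3/16]
  s_3: [45/128, 63/256, 29/128, 45/256]
  s_4: [45/128, 129/512, 27/128, 95/512]

(P^3)[s_2 -> s_4] = 3/16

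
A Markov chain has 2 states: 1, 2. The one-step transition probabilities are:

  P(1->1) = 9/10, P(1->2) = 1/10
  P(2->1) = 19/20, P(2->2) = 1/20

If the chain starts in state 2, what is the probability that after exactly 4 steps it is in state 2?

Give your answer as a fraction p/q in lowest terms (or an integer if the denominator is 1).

Computing P^4 by repeated multiplication:
P^1 =
  1: [9/10, 1/10]
  2: [19/20, 1/20]
P^2 =
  1: [181/200, 19/200]
  2: [361/400, 39/400]
P^3 =
  1: [3619/4000, 381/4000]
  2: [7239/8000, 761/8000]
P^4 =
  1: [72381/80000, 7619/80000]
  2: [144761/160000, 15239/160000]

(P^4)[2 -> 2] = 15239/160000

Answer: 15239/160000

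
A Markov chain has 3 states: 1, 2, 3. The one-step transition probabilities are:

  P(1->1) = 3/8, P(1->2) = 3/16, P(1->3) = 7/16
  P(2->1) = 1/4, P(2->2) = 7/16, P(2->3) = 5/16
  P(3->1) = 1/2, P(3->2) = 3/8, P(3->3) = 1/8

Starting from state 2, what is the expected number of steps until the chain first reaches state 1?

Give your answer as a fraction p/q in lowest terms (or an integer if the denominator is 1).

Let h_i = expected steps to first reach 1 from state i.
Boundary: h_1 = 0.
First-step equations for the other states:
  h_2 = 1 + 1/4*h_1 + 7/16*h_2 + 5/16*h_3
  h_3 = 1 + 1/2*h_1 + 3/8*h_2 + 1/8*h_3

Substituting h_1 = 0 and rearranging gives the linear system (I - Q) h = 1:
  [9/16, -5/16] . (h_2, h_3) = 1
  [-3/8, 7/8] . (h_2, h_3) = 1

Solving yields:
  h_2 = 19/6
  h_3 = 5/2

Starting state is 2, so the expected hitting time is h_2 = 19/6.

Answer: 19/6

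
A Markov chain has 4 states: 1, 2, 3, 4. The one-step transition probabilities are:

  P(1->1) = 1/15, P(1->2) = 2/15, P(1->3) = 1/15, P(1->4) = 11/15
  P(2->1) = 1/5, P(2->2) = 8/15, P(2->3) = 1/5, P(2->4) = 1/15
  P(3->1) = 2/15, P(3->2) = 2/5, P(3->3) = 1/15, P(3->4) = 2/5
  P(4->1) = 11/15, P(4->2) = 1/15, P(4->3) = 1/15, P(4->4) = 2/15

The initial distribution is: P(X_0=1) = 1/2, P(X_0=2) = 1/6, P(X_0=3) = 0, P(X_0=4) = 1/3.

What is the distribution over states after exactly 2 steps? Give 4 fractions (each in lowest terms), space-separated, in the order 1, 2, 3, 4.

Answer: 17/45 1/5 61/675 224/675

Derivation:
Propagating the distribution step by step (d_{t+1} = d_t * P):
d_0 = (1=1/2, 2=1/6, 3=0, 4=1/3)
  d_1[1] = 1/2*1/15 + 1/6*1/5 + 0*2/15 + 1/3*11/15 = 14/45
  d_1[2] = 1/2*2/15 + 1/6*8/15 + 0*2/5 + 1/3*1/15 = 8/45
  d_1[3] = 1/2*1/15 + 1/6*1/5 + 0*1/15 + 1/3*1/15 = 4/45
  d_1[4] = 1/2*11/15 + 1/6*1/15 + 0*2/5 + 1/3*2/15 = 19/45
d_1 = (1=14/45, 2=8/45, 3=4/45, 4=19/45)
  d_2[1] = 14/45*1/15 + 8/45*1/5 + 4/45*2/15 + 19/45*11/15 = 17/45
  d_2[2] = 14/45*2/15 + 8/45*8/15 + 4/45*2/5 + 19/45*1/15 = 1/5
  d_2[3] = 14/45*1/15 + 8/45*1/5 + 4/45*1/15 + 19/45*1/15 = 61/675
  d_2[4] = 14/45*11/15 + 8/45*1/15 + 4/45*2/5 + 19/45*2/15 = 224/675
d_2 = (1=17/45, 2=1/5, 3=61/675, 4=224/675)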